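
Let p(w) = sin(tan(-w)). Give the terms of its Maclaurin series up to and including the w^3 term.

-w^3/6 - w

Plug the Maclaurin series of the inner function into that of the outer and collect terms.
p(0) = 0
p′(0) = -1
p′′(0) = 0
p′′′(0) = -1
Then c_k = p^(k)(0)/k! gives each Taylor coefficient.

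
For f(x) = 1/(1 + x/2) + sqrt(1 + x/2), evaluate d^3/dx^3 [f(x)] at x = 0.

-45/64

Expand each term separately and add.
The coefficient of x^3 in the expansion is -15/128, so f′′′(0) = 3! * (-15/128) = -45/64.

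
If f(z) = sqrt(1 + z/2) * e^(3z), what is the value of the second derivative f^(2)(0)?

167/16

Expand each factor separately, then convolve coefficients.
The coefficient of z^2 in the expansion is 167/32, so f′′(0) = 2! * (167/32) = 167/16.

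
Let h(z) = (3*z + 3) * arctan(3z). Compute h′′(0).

18

Shift and add copies of the series according to the polynomial's terms.
From the series, [z^2] h = 9; multiply by 2! = 2 to get 18.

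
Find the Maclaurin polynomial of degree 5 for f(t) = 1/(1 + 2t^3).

[t^0] = 1;  [t^1] = 0;  [t^2] = 0;  [t^3] = -2;  [t^4] = 0;  [t^5] = 0.

1 - 2*t^3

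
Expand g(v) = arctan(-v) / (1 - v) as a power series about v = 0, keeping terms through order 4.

Expand 1/(denominator) as a geometric series and multiply by the numerator's series.

-2*v^4/3 - 2*v^3/3 - v^2 - v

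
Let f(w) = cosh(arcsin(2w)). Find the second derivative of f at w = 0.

Compose series: expand the inner function first, then feed it into the outer expansion.
The coefficient of w^2 in the expansion is 2, so f′′(0) = 2! * (2) = 4.

4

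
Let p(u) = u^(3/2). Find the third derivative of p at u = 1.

Compute the successive derivatives at the expansion point and divide by k!.
The coefficient of (u - 1)^3 in the expansion is -1/16, so p′′′(1) = 3! * (-1/16) = -3/8.

-3/8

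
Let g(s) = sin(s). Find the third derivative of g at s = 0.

Use the known series and substitute for the argument.
The coefficient of s^3 in the expansion is -1/6, so g′′′(0) = 3! * (-1/6) = -1.

-1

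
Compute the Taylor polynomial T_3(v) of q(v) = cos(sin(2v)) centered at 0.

Substitute the inner expansion into the outer series and collect powers.
q(0) = 1
q′(0) = 0
q′′(0) = -4
q′′′(0) = 0

1 - 2*v^2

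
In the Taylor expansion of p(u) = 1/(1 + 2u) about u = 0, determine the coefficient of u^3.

-8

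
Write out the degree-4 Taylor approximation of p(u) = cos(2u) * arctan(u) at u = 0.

Multiply the two series term by term and collect like powers.
p(0) = 0
p′(0) = 1
p′′(0) = 0
p′′′(0) = -14
p^(4)(0) = 0

-7*u^3/3 + u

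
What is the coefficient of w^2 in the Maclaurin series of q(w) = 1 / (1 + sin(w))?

Expand as Σ (-1)^k u^k with u equal to the inner function's series.
[w^0] = 1;  [w^1] = -1;  [w^2] = 1.

1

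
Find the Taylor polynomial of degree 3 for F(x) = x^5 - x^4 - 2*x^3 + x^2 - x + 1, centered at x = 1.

F(1) = -1
F′(1) = -4
F′′(1) = -2
F′′′(1) = 24

4*(x - 1)^3 - (x - 1)^2 - 4*(x - 1) - 1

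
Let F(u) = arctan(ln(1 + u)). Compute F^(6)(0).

Let u equal the inner series; expand the outer function in u and truncate.
From the series, [u^6] F = -1/24; multiply by 6! = 720 to get -30.

-30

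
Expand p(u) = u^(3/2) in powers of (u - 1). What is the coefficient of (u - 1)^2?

[(u - 1)^0] = 1;  [(u - 1)^1] = 3/2;  [(u - 1)^2] = 3/8.

3/8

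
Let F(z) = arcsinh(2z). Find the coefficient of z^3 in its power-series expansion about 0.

-4/3

Use the known series and substitute for the argument.
[z^0] = 0;  [z^1] = 2;  [z^2] = 0;  [z^3] = -4/3.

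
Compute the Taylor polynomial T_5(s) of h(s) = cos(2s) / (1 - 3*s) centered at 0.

191*s^5 + 191*s^4/3 + 21*s^3 + 7*s^2 + 3*s + 1

Expand 1/(denominator) as a geometric series and multiply by the numerator's series.
h(0) = 1
h′(0) = 3
h′′(0) = 14
h′′′(0) = 126
h^(4)(0) = 1528
h^(5)(0) = 22920
Then c_k = h^(k)(0)/k! gives each Taylor coefficient.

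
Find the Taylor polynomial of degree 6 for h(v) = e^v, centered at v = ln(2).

h(ln(2)) = 2
h′(ln(2)) = 2
h′′(ln(2)) = 2
h′′′(ln(2)) = 2
h^(4)(ln(2)) = 2
h^(5)(ln(2)) = 2
h^(6)(ln(2)) = 2

(v - ln(2))^6/360 + (v - ln(2))^5/60 + (v - ln(2))^4/12 + (v - ln(2))^3/3 + (v - ln(2))^2 + 2*(v - ln(2)) + 2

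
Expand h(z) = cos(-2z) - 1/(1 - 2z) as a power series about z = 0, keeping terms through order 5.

-32*z^5 - 46*z^4/3 - 8*z^3 - 6*z^2 - 2*z

Expand each term separately and add.
h(0) = 0
h′(0) = -2
h′′(0) = -12
h′′′(0) = -48
h^(4)(0) = -368
h^(5)(0) = -3840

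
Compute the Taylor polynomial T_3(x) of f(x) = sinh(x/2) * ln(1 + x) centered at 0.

-x^3/4 + x^2/2

Write out both Maclaurin series and multiply, keeping only the needed powers.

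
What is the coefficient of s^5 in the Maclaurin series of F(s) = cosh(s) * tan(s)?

Take the Cauchy product of the two expansions.
F(0) = 0
F′(0) = 1
F′′(0) = 0
F′′′(0) = 5
F^(4)(0) = 0
F^(5)(0) = 41
Dividing each by k! gives the coefficients c_0, ..., c_5.

41/120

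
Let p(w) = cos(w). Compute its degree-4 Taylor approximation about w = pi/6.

p(pi/6) = sqrt(3)/2
p′(pi/6) = -1/2
p′′(pi/6) = -sqrt(3)/2
p′′′(pi/6) = 1/2
p^(4)(pi/6) = sqrt(3)/2
Then c_k = p^(k)(pi/6)/k! gives each Taylor coefficient.

sqrt(3)*(w - pi/6)^4/48 + (w - pi/6)^3/12 - sqrt(3)*(w - pi/6)^2/4 - (w - pi/6)/2 + sqrt(3)/2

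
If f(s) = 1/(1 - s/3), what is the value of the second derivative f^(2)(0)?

2/9

Compute the successive derivatives at the expansion point and divide by k!.
The coefficient of s^2 in the expansion is 1/9, so f′′(0) = 2! * (1/9) = 2/9.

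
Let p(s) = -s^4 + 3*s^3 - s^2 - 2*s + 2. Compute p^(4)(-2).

Compute the successive derivatives at the expansion point and divide by k!.
From the series, [(s + 2)^4] p = -1; multiply by 4! = 24 to get -24.

-24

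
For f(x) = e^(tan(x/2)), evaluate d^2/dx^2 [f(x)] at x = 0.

Let u equal the inner series; expand the outer function in u and truncate.
The coefficient of x^2 in the expansion is 1/8, so f′′(0) = 2! * (1/8) = 1/4.

1/4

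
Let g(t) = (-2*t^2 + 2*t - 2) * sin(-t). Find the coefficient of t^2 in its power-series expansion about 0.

Distribute the polynomial across the series and collect like powers.
g(0) = 0
g′(0) = 2
g′′(0) = -4
The Taylor polynomial is Σ g^(k)(0)/k! · t^k.

-2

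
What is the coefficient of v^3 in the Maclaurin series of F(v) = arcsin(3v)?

9/2

c_3 = F′′′(0)/3! = 9/2.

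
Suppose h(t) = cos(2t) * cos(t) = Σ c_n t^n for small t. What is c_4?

41/24

Write out both Maclaurin series and multiply, keeping only the needed powers.
[t^0] = 1;  [t^1] = 0;  [t^2] = -5/2;  [t^3] = 0;  [t^4] = 41/24.
So c_4 = h^(4)(0)/4! = 41/24.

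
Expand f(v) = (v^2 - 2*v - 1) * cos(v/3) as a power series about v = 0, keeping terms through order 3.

v^3/9 + 19*v^2/18 - 2*v - 1

Distribute the polynomial across the series and collect like powers.
f(0) = -1
f′(0) = -2
f′′(0) = 19/9
f′′′(0) = 2/3
Then c_k = f^(k)(0)/k! gives each Taylor coefficient.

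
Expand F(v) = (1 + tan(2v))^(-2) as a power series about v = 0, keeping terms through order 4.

Compose series: expand the inner function first, then feed it into the outer expansion.
F(0) = 1
F′(0) = -4
F′′(0) = 24
F′′′(0) = -224
F^(4)(0) = 2688

112*v^4 - 112*v^3/3 + 12*v^2 - 4*v + 1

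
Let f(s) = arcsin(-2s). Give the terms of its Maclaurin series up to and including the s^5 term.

-12*s^5/5 - 4*s^3/3 - 2*s

f(0) = 0
f′(0) = -2
f′′(0) = 0
f′′′(0) = -8
f^(4)(0) = 0
f^(5)(0) = -288
Dividing each by k! gives the coefficients c_0, ..., c_5.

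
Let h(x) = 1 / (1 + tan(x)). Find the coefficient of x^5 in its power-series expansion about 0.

Use the geometric series for the reciprocal, then substitute.
h(0) = 1
h′(0) = -1
h′′(0) = 2
h′′′(0) = -8
h^(4)(0) = 40
h^(5)(0) = -256
Then c_k = h^(k)(0)/k! gives each Taylor coefficient.

-32/15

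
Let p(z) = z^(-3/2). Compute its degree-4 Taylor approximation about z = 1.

315*(z - 1)^4/128 - 35*(z - 1)^3/16 + 15*(z - 1)^2/8 - 3*(z - 1)/2 + 1

p(1) = 1
p′(1) = -3/2
p′′(1) = 15/4
p′′′(1) = -105/8
p^(4)(1) = 945/16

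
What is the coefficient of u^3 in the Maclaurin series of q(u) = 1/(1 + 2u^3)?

-2

q(0) = 1
q′(0) = 0
q′′(0) = 0
q′′′(0) = -12
So c_3 = q′′′(0)/3! = -2.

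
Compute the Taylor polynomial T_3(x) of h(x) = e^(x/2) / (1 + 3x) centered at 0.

-1097*x^3/48 + 61*x^2/8 - 5*x/2 + 1

Expand each factor separately, then convolve coefficients.
h(0) = 1
h′(0) = -5/2
h′′(0) = 61/4
h′′′(0) = -1097/8
Dividing each by k! gives the coefficients c_0, ..., c_3.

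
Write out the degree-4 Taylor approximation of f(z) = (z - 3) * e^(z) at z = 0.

z^4/24 - z^2/2 - 2*z - 3

Shift and add copies of the series according to the polynomial's terms.
f(0) = -3
f′(0) = -2
f′′(0) = -1
f′′′(0) = 0
f^(4)(0) = 1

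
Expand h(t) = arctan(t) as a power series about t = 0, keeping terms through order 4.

-t^3/3 + t

h(0) = 0
h′(0) = 1
h′′(0) = 0
h′′′(0) = -2
h^(4)(0) = 0
Then c_k = h^(k)(0)/k! gives each Taylor coefficient.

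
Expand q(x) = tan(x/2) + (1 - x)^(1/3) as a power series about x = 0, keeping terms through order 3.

-13*x^3/648 - x^2/9 + x/6 + 1

Expand each term separately and add.
[x^0] = 1;  [x^1] = 1/6;  [x^2] = -1/9;  [x^3] = -13/648.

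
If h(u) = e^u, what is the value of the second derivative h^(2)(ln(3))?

Apply the Taylor formula c_k = f^(k)(a)/k!.
The coefficient of (u - ln(3))^2 in the expansion is 3/2, so h′′(ln(3)) = 2! * (3/2) = 3.

3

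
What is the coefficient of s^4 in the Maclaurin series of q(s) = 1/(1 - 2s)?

16

[s^0] = 1;  [s^1] = 2;  [s^2] = 4;  [s^3] = 8;  [s^4] = 16.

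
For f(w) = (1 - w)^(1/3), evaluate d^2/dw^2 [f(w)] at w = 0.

The coefficient of w^2 in the expansion is -1/9, so f′′(0) = 2! * (-1/9) = -2/9.

-2/9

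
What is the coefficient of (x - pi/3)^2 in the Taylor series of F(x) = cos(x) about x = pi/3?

-1/4

Use the known series and substitute for the argument.
F(pi/3) = 1/2
F′(pi/3) = -sqrt(3)/2
F′′(pi/3) = -1/2
So c_2 = F′′(pi/3)/2! = -1/4.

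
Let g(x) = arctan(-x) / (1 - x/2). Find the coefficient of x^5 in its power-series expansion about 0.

Expand each factor separately, then convolve coefficients.
g(0) = 0
g′(0) = -1
g′′(0) = -1
g′′′(0) = 1/2
g^(4)(0) = 1
g^(5)(0) = -43/2
Then c_k = g^(k)(0)/k! gives each Taylor coefficient.

-43/240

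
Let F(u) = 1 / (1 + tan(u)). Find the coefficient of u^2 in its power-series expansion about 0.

1

Use the geometric series for the reciprocal, then substitute.
[u^0] = 1;  [u^1] = -1;  [u^2] = 1.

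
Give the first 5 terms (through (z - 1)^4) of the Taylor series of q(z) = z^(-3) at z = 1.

Apply the Taylor formula c_k = f^(k)(a)/k!.
q(1) = 1
q′(1) = -3
q′′(1) = 12
q′′′(1) = -60
q^(4)(1) = 360

15*(z - 1)^4 - 10*(z - 1)^3 + 6*(z - 1)^2 - 3*(z - 1) + 1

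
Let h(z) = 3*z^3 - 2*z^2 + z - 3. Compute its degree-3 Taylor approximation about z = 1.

3*(z - 1)^3 + 7*(z - 1)^2 + 6*(z - 1) - 1

Apply the Taylor formula c_k = f^(k)(a)/k!.
h(1) = -1
h′(1) = 6
h′′(1) = 14
h′′′(1) = 18
The Taylor polynomial is Σ h^(k)(1)/k! · (z - 1)^k.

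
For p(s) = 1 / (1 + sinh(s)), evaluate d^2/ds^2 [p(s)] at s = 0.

2

Expand as Σ (-1)^k u^k with u equal to the inner function's series.
The coefficient of s^2 in the expansion is 1, so p′′(0) = 2! * (1) = 2.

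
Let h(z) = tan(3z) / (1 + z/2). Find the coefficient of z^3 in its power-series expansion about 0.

Take the Cauchy product of the two expansions.
h(0) = 0
h′(0) = 3
h′′(0) = -3
h′′′(0) = 117/2

39/4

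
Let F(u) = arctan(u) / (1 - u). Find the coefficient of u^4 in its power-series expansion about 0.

2/3

Use 1/(1 - r) = Σ r^k on the denominator, then take the Cauchy product.
F(0) = 0
F′(0) = 1
F′′(0) = 2
F′′′(0) = 4
F^(4)(0) = 16
Then c_k = F^(k)(0)/k! gives each Taylor coefficient.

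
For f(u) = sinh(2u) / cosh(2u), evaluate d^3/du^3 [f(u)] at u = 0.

Invert the denominator's series and multiply.
The coefficient of u^3 in the expansion is -8/3, so f′′′(0) = 3! * (-8/3) = -16.

-16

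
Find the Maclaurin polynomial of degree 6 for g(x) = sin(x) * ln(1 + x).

11*x^6/72 - x^5/6 + x^4/6 - x^3/2 + x^2

Take the Cauchy product of the two expansions.
g(0) = 0
g′(0) = 0
g′′(0) = 2
g′′′(0) = -3
g^(4)(0) = 4
g^(5)(0) = -20
g^(6)(0) = 110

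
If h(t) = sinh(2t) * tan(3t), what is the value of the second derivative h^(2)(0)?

12

Expand each factor separately, then convolve coefficients.
The coefficient of t^2 in the expansion is 6, so h′′(0) = 2! * (6) = 12.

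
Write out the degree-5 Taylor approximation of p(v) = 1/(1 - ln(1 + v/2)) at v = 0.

7*v^5/1920 + v^4/96 + v^3/24 + v^2/8 + v/2 + 1

Plug the Maclaurin series of the inner function into that of the outer and collect terms.
[v^0] = 1;  [v^1] = 1/2;  [v^2] = 1/8;  [v^3] = 1/24;  [v^4] = 1/96;  [v^5] = 7/1920.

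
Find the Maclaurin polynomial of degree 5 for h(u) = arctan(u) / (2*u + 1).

Use 1/(1 - r) = Σ r^k on the denominator, then take the Cauchy product.
h(0) = 0
h′(0) = 1
h′′(0) = -4
h′′′(0) = 22
h^(4)(0) = -176
h^(5)(0) = 1784

223*u^5/15 - 22*u^4/3 + 11*u^3/3 - 2*u^2 + u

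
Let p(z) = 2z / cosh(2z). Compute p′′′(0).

Write the quotient as an unknown series and match coefficients against numerator = denominator · series.
The coefficient of z^3 in the expansion is -4, so p′′′(0) = 3! * (-4) = -24.

-24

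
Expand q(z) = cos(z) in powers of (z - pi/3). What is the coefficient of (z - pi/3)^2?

-1/4

Apply the Taylor formula c_k = f^(k)(a)/k!.
q(pi/3) = 1/2
q′(pi/3) = -sqrt(3)/2
q′′(pi/3) = -1/2
So c_2 = q′′(pi/3)/2! = -1/4.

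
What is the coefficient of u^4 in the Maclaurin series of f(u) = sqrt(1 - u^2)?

f(0) = 1
f′(0) = 0
f′′(0) = -1
f′′′(0) = 0
f^(4)(0) = -3
The Taylor polynomial is Σ f^(k)(0)/k! · u^k.

-1/8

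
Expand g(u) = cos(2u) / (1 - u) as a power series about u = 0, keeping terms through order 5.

Expand each factor separately, then convolve coefficients.

-u^5/3 - u^4/3 - u^3 - u^2 + u + 1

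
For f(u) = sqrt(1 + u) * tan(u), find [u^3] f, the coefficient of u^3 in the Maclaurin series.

5/24

Write out both Maclaurin series and multiply, keeping only the needed powers.
[u^0] = 0;  [u^1] = 1;  [u^2] = 1/2;  [u^3] = 5/24.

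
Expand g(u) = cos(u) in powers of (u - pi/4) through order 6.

-sqrt(2)*(u - pi/4)^6/1440 - sqrt(2)*(u - pi/4)^5/240 + sqrt(2)*(u - pi/4)^4/48 + sqrt(2)*(u - pi/4)^3/12 - sqrt(2)*(u - pi/4)^2/4 - sqrt(2)*(u - pi/4)/2 + sqrt(2)/2

Use the known series and substitute for the argument.
g(pi/4) = sqrt(2)/2
g′(pi/4) = -sqrt(2)/2
g′′(pi/4) = -sqrt(2)/2
g′′′(pi/4) = sqrt(2)/2
g^(4)(pi/4) = sqrt(2)/2
g^(5)(pi/4) = -sqrt(2)/2
g^(6)(pi/4) = -sqrt(2)/2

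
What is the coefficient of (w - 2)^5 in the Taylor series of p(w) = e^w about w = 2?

Use the known series and substitute for the argument.
p(2) = e^(2)
p′(2) = e^(2)
p′′(2) = e^(2)
p′′′(2) = e^(2)
p^(4)(2) = e^(2)
p^(5)(2) = e^(2)

e^(2)/120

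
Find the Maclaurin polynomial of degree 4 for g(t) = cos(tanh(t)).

Let u equal the inner series; expand the outer function in u and truncate.
g(0) = 1
g′(0) = 0
g′′(0) = -1
g′′′(0) = 0
g^(4)(0) = 9

3*t^4/8 - t^2/2 + 1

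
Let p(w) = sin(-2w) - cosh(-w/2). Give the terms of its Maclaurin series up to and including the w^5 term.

Add the two expansions coefficient-wise.
[w^0] = -1;  [w^1] = -2;  [w^2] = -1/8;  [w^3] = 4/3;  [w^4] = -1/384;  [w^5] = -4/15.

-4*w^5/15 - w^4/384 + 4*w^3/3 - w^2/8 - 2*w - 1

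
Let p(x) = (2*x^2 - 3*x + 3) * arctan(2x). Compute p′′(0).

Multiply each power in the prefactor through the base expansion.
The coefficient of x^2 in the expansion is -6, so p′′(0) = 2! * (-6) = -12.

-12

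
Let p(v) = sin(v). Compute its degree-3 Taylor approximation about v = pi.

(v - pi)^3/6 - (v - pi)

Differentiate repeatedly and evaluate at the center.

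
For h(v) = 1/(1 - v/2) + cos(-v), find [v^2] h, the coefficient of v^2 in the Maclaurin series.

Add the two expansions coefficient-wise.

-1/4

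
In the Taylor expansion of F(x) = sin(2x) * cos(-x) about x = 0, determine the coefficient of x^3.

-7/3

Take the Cauchy product of the two expansions.
F(0) = 0
F′(0) = 2
F′′(0) = 0
F′′′(0) = -14
So c_3 = F′′′(0)/3! = -7/3.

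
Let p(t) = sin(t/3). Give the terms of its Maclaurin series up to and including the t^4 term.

-t^3/162 + t/3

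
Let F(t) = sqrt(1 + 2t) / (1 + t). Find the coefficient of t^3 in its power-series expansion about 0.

Expand each factor separately, then convolve coefficients.
F(0) = 1
F′(0) = 0
F′′(0) = -1
F′′′(0) = 6
Then c_k = F^(k)(0)/k! gives each Taylor coefficient.

1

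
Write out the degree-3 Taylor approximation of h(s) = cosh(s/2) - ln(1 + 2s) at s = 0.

Combine the two series term by term.
h(0) = 1
h′(0) = -2
h′′(0) = 17/4
h′′′(0) = -16
Then c_k = h^(k)(0)/k! gives each Taylor coefficient.

-8*s^3/3 + 17*s^2/8 - 2*s + 1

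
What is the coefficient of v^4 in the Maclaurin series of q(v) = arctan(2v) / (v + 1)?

2/3

Multiply the numerator's expansion by the denominator's geometric series.
[v^0] = 0;  [v^1] = 2;  [v^2] = -2;  [v^3] = -2/3;  [v^4] = 2/3.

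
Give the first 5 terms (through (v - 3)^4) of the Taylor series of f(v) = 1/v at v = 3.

(v - 3)^4/243 - (v - 3)^3/81 + (v - 3)^2/27 - (v - 3)/9 + 1/3

f(3) = 1/3
f′(3) = -1/9
f′′(3) = 2/27
f′′′(3) = -2/27
f^(4)(3) = 8/81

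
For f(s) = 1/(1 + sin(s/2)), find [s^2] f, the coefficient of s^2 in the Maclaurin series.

Compose series: expand the inner function first, then feed it into the outer expansion.
f(0) = 1
f′(0) = -1/2
f′′(0) = 1/2
Then c_k = f^(k)(0)/k! gives each Taylor coefficient.

1/4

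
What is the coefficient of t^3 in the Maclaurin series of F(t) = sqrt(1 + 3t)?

F(0) = 1
F′(0) = 3/2
F′′(0) = -9/4
F′′′(0) = 81/8
So c_3 = F′′′(0)/3! = 27/16.

27/16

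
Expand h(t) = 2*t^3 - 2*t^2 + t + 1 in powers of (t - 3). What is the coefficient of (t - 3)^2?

Compute the successive derivatives at the expansion point and divide by k!.
h(3) = 40
h′(3) = 43
h′′(3) = 32
Then c_k = h^(k)(3)/k! gives each Taylor coefficient.

16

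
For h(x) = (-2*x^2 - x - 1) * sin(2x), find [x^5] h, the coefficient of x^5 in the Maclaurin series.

12/5

Shift and add copies of the series according to the polynomial's terms.
[x^0] = 0;  [x^1] = -2;  [x^2] = -2;  [x^3] = -8/3;  [x^4] = 4/3;  [x^5] = 12/5.
So c_5 = h^(5)(0)/5! = 12/5.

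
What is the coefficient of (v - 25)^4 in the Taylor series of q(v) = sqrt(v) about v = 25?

-1/2000000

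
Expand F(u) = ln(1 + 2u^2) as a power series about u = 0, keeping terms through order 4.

F(0) = 0
F′(0) = 0
F′′(0) = 4
F′′′(0) = 0
F^(4)(0) = -48
The Taylor polynomial is Σ F^(k)(0)/k! · u^k.

-2*u^4 + 2*u^2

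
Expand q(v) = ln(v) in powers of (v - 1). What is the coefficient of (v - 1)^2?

-1/2

q(1) = 0
q′(1) = 1
q′′(1) = -1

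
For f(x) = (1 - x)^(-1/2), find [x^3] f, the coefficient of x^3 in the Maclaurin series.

5/16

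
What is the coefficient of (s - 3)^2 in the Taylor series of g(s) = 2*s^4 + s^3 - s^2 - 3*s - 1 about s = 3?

116

Differentiate repeatedly and evaluate at the center.
[(s - 3)^0] = 170;  [(s - 3)^1] = 234;  [(s - 3)^2] = 116.
So c_2 = g′′(3)/2! = 116.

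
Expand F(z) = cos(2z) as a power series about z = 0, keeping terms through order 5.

Differentiate repeatedly and evaluate at the center.
[z^0] = 1;  [z^1] = 0;  [z^2] = -2;  [z^3] = 0;  [z^4] = 2/3;  [z^5] = 0.

2*z^4/3 - 2*z^2 + 1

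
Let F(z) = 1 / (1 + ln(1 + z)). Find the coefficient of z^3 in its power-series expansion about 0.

-7/3

Expand as Σ (-1)^k u^k with u equal to the inner function's series.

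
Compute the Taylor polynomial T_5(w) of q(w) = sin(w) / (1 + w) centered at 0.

101*w^5/120 - 5*w^4/6 + 5*w^3/6 - w^2 + w

Multiply the two series term by term and collect like powers.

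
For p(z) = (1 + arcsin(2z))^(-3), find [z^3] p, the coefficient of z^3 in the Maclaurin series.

-84

Substitute the inner expansion into the outer series and collect powers.
So c_3 = p′′′(0)/3! = -84.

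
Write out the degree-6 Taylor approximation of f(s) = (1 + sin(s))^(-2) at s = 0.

19*s^6/5 - 241*s^5/60 + 4*s^4 - 11*s^3/3 + 3*s^2 - 2*s + 1

Substitute the inner expansion into the outer series and collect powers.
[s^0] = 1;  [s^1] = -2;  [s^2] = 3;  [s^3] = -11/3;  [s^4] = 4;  [s^5] = -241/60;  [s^6] = 19/5.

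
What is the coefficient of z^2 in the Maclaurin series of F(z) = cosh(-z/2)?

F(0) = 1
F′(0) = 0
F′′(0) = 1/4
So c_2 = F′′(0)/2! = 1/8.

1/8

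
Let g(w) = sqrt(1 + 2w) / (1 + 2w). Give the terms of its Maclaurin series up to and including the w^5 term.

Take the Cauchy product of the two expansions.
g(0) = 1
g′(0) = -1
g′′(0) = 3
g′′′(0) = -15
g^(4)(0) = 105
g^(5)(0) = -945
The Taylor polynomial is Σ g^(k)(0)/k! · w^k.

-63*w^5/8 + 35*w^4/8 - 5*w^3/2 + 3*w^2/2 - w + 1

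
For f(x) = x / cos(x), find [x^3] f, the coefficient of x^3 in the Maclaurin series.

1/2

Divide the numerator series by the denominator series (power-series long division).
f(0) = 0
f′(0) = 1
f′′(0) = 0
f′′′(0) = 3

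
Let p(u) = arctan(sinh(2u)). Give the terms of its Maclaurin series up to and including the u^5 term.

Let u equal the inner series; expand the outer function in u and truncate.
p(0) = 0
p′(0) = 2
p′′(0) = 0
p′′′(0) = -8
p^(4)(0) = 0
p^(5)(0) = 160

4*u^5/3 - 4*u^3/3 + 2*u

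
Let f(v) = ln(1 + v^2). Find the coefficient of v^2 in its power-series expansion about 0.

f(0) = 0
f′(0) = 0
f′′(0) = 2

1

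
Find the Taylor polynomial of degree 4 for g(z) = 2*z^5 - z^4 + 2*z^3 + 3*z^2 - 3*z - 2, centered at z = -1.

g(-1) = -1
g′(-1) = 11
g′′(-1) = -58
g′′′(-1) = 156
g^(4)(-1) = -264

-11*(z + 1)^4 + 26*(z + 1)^3 - 29*(z + 1)^2 + 11*(z + 1) - 1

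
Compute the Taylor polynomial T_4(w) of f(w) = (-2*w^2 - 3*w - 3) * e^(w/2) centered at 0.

Shift and add copies of the series according to the polynomial's terms.
f(0) = -3
f′(0) = -9/2
f′′(0) = -31/4
f′′′(0) = -69/8
f^(4)(0) = -123/16

-41*w^4/128 - 23*w^3/16 - 31*w^2/8 - 9*w/2 - 3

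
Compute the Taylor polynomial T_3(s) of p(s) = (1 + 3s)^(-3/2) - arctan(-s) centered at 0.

Combine the two series term by term.
[s^0] = 1;  [s^1] = -7/2;  [s^2] = 135/8;  [s^3] = -2851/48.

-2851*s^3/48 + 135*s^2/8 - 7*s/2 + 1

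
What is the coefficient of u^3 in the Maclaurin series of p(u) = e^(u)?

1/6

p(0) = 1
p′(0) = 1
p′′(0) = 1
p′′′(0) = 1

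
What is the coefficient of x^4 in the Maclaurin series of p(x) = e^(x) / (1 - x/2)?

7/16

Take the Cauchy product of the two expansions.
p(0) = 1
p′(0) = 3/2
p′′(0) = 5/2
p′′′(0) = 19/4
p^(4)(0) = 21/2
So c_4 = p^(4)(0)/4! = 7/16.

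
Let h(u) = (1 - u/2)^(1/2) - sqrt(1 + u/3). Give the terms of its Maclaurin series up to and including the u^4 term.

-325*u^4/165888 - 35*u^3/3456 - 5*u^2/288 - 5*u/12

Add the two expansions coefficient-wise.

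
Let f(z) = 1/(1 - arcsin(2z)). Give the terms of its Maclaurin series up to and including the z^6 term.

Let u equal the inner series; expand the outer function in u and truncate.
[z^0] = 1;  [z^1] = 2;  [z^2] = 4;  [z^3] = 28/3;  [z^4] = 64/3;  [z^5] = 252/5;  [z^6] = 5312/45.

5312*z^6/45 + 252*z^5/5 + 64*z^4/3 + 28*z^3/3 + 4*z^2 + 2*z + 1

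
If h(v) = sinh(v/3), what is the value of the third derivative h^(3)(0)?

1/27

From the series, [v^3] h = 1/162; multiply by 3! = 6 to get 1/27.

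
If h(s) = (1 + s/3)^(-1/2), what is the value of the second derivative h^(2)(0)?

Apply the Taylor formula c_k = f^(k)(a)/k!.
From the series, [s^2] h = 1/24; multiply by 2! = 2 to get 1/12.

1/12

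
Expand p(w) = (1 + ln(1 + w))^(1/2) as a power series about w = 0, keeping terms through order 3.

Plug the Maclaurin series of the inner function into that of the outer and collect terms.
p(0) = 1
p′(0) = 1/2
p′′(0) = -3/4
p′′′(0) = 17/8

17*w^3/48 - 3*w^2/8 + w/2 + 1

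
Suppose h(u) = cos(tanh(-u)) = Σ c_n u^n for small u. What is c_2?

-1/2

Plug the Maclaurin series of the inner function into that of the outer and collect terms.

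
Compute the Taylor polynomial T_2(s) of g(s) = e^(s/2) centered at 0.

s^2/8 + s/2 + 1

Apply the Taylor formula c_k = f^(k)(a)/k!.
[s^0] = 1;  [s^1] = 1/2;  [s^2] = 1/8.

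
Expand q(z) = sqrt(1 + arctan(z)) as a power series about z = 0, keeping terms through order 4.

Substitute the inner expansion into the outer series and collect powers.
[z^0] = 1;  [z^1] = 1/2;  [z^2] = -1/8;  [z^3] = -5/48;  [z^4] = 17/384.

17*z^4/384 - 5*z^3/48 - z^2/8 + z/2 + 1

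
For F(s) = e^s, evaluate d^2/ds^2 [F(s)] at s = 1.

e

Apply the Taylor formula c_k = f^(k)(a)/k!.
The coefficient of (s - 1)^2 in the expansion is e/2, so F′′(1) = 2! * (e/2) = e.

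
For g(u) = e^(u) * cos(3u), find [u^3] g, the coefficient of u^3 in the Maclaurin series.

Multiply the two series term by term and collect like powers.
So c_3 = g′′′(0)/3! = -13/3.

-13/3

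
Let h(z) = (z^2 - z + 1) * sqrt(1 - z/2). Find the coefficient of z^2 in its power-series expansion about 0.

Distribute the polynomial across the series and collect like powers.
[z^0] = 1;  [z^1] = -5/4;  [z^2] = 39/32.

39/32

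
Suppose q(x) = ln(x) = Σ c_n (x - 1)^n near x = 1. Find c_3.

1/3

Apply the Taylor formula c_k = f^(k)(a)/k!.
So c_3 = q′′′(1)/3! = 1/3.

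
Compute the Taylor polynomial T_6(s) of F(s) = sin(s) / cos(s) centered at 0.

2*s^5/15 + s^3/3 + s

Write the quotient as an unknown series and match coefficients against numerator = denominator · series.
F(0) = 0
F′(0) = 1
F′′(0) = 0
F′′′(0) = 2
F^(4)(0) = 0
F^(5)(0) = 16
F^(6)(0) = 0
The Taylor polynomial is Σ F^(k)(0)/k! · s^k.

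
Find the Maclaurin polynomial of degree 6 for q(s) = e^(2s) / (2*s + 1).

212*s^6/9 - 176*s^5/15 + 6*s^4 - 8*s^3/3 + 2*s^2 + 1

Expand 1/(denominator) as a geometric series and multiply by the numerator's series.
q(0) = 1
q′(0) = 0
q′′(0) = 4
q′′′(0) = -16
q^(4)(0) = 144
q^(5)(0) = -1408
q^(6)(0) = 16960
The Taylor polynomial is Σ q^(k)(0)/k! · s^k.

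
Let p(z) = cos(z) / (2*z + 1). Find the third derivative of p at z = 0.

-42

Multiply the numerator's expansion by the denominator's geometric series.
From the series, [z^3] p = -7; multiply by 3! = 6 to get -42.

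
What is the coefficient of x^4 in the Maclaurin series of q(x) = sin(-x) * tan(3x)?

Write out both Maclaurin series and multiply, keeping only the needed powers.
[x^0] = 0;  [x^1] = 0;  [x^2] = -3;  [x^3] = 0;  [x^4] = -17/2.
So c_4 = q^(4)(0)/4! = -17/2.

-17/2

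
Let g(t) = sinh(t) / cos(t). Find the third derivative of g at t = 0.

4

Invert the denominator's series and multiply.
From the series, [t^3] g = 2/3; multiply by 3! = 6 to get 4.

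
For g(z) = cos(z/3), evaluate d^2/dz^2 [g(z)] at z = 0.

-1/9

From the series, [z^2] g = -1/18; multiply by 2! = 2 to get -1/9.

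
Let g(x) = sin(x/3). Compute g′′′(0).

Differentiate repeatedly and evaluate at the center.
From the series, [x^3] g = -1/162; multiply by 3! = 6 to get -1/27.

-1/27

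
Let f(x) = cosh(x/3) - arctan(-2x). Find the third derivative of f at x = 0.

Expand each term separately and add.
From the series, [x^3] f = -8/3; multiply by 3! = 6 to get -16.

-16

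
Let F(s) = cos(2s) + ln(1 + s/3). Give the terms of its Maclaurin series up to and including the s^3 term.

s^3/81 - 37*s^2/18 + s/3 + 1

Combine the two series term by term.
[s^0] = 1;  [s^1] = 1/3;  [s^2] = -37/18;  [s^3] = 1/81.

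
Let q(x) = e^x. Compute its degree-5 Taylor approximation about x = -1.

q(-1) = e^(-1)
q′(-1) = e^(-1)
q′′(-1) = e^(-1)
q′′′(-1) = e^(-1)
q^(4)(-1) = e^(-1)
q^(5)(-1) = e^(-1)

(x + 1)^5*e^(-1)/120 + (x + 1)^4*e^(-1)/24 + (x + 1)^3*e^(-1)/6 + (x + 1)^2*e^(-1)/2 + (x + 1)*e^(-1) + e^(-1)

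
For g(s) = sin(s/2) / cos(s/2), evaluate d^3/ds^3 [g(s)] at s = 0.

Write the quotient as an unknown series and match coefficients against numerator = denominator · series.
The coefficient of s^3 in the expansion is 1/24, so g′′′(0) = 3! * (1/24) = 1/4.

1/4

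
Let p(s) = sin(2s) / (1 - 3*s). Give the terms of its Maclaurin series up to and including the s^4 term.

50*s^4 + 50*s^3/3 + 6*s^2 + 2*s

Use 1/(1 - r) = Σ r^k on the denominator, then take the Cauchy product.
p(0) = 0
p′(0) = 2
p′′(0) = 12
p′′′(0) = 100
p^(4)(0) = 1200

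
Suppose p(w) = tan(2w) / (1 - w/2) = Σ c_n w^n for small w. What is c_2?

Write out both Maclaurin series and multiply, keeping only the needed powers.
p(0) = 0
p′(0) = 2
p′′(0) = 2
So c_2 = p′′(0)/2! = 1.

1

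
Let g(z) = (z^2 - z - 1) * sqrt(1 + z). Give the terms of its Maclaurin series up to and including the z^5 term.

Multiply each power in the prefactor through the base expansion.
g(0) = -1
g′(0) = -3/2
g′′(0) = 5/4
g′′′(0) = 27/8
g^(4)(0) = -57/16
g^(5)(0) = 285/32

19*z^5/256 - 19*z^4/128 + 9*z^3/16 + 5*z^2/8 - 3*z/2 - 1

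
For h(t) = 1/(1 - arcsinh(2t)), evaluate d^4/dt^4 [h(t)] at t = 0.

Let u equal the inner series; expand the outer function in u and truncate.
The coefficient of t^4 in the expansion is 32/3, so h^(4)(0) = 4! * (32/3) = 256.

256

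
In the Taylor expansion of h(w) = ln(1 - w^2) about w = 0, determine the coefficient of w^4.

h(0) = 0
h′(0) = 0
h′′(0) = -2
h′′′(0) = 0
h^(4)(0) = -12
Then c_k = h^(k)(0)/k! gives each Taylor coefficient.

-1/2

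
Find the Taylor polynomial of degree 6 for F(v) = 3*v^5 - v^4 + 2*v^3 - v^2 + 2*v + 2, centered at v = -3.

F(-3) = -877
F′(-3) = 1385
F′′(-3) = -1766
F′′′(-3) = 1704
F^(4)(-3) = -1104
F^(5)(-3) = 360
F^(6)(-3) = 0
The Taylor polynomial is Σ F^(k)(-3)/k! · (v + 3)^k.

3*(v + 3)^5 - 46*(v + 3)^4 + 284*(v + 3)^3 - 883*(v + 3)^2 + 1385*(v + 3) - 877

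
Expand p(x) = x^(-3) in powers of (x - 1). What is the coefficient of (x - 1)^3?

Differentiate repeatedly and evaluate at the center.
p(1) = 1
p′(1) = -3
p′′(1) = 12
p′′′(1) = -60

-10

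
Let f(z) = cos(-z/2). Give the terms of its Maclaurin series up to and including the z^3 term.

1 - z^2/8

Apply the Taylor formula c_k = f^(k)(a)/k!.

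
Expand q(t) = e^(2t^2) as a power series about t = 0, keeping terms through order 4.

Compute the successive derivatives at the expansion point and divide by k!.
[t^0] = 1;  [t^1] = 0;  [t^2] = 2;  [t^3] = 0;  [t^4] = 2.

2*t^4 + 2*t^2 + 1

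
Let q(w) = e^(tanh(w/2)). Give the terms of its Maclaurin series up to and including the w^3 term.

Plug the Maclaurin series of the inner function into that of the outer and collect terms.
q(0) = 1
q′(0) = 1/2
q′′(0) = 1/4
q′′′(0) = -1/8
The Taylor polynomial is Σ q^(k)(0)/k! · w^k.

-w^3/48 + w^2/8 + w/2 + 1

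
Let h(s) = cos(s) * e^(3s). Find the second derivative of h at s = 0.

8

Take the Cauchy product of the two expansions.
The coefficient of s^2 in the expansion is 4, so h′′(0) = 2! * (4) = 8.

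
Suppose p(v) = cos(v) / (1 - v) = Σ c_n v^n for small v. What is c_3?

1/2

Write out both Maclaurin series and multiply, keeping only the needed powers.
So c_3 = p′′′(0)/3! = 1/2.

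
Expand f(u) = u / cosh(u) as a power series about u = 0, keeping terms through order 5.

5*u^5/24 - u^3/2 + u

Divide the numerator series by the denominator series (power-series long division).
[u^0] = 0;  [u^1] = 1;  [u^2] = 0;  [u^3] = -1/2;  [u^4] = 0;  [u^5] = 5/24.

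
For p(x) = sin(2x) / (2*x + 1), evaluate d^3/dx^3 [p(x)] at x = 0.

Multiply the numerator's expansion by the denominator's geometric series.
The coefficient of x^3 in the expansion is 20/3, so p′′′(0) = 3! * (20/3) = 40.

40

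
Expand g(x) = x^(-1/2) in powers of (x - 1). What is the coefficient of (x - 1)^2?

3/8

Apply the Taylor formula c_k = f^(k)(a)/k!.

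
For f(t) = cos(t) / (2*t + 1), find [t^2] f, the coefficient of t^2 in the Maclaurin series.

Multiply the numerator's expansion by the denominator's geometric series.
f(0) = 1
f′(0) = -2
f′′(0) = 7

7/2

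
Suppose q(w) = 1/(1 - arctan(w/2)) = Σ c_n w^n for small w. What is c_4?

1/48

Substitute the inner expansion into the outer series and collect powers.
q(0) = 1
q′(0) = 1/2
q′′(0) = 1/2
q′′′(0) = 1/2
q^(4)(0) = 1/2
So c_4 = q^(4)(0)/4! = 1/48.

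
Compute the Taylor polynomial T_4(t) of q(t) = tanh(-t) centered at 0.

Use the known series and substitute for the argument.
q(0) = 0
q′(0) = -1
q′′(0) = 0
q′′′(0) = 2
q^(4)(0) = 0

t^3/3 - t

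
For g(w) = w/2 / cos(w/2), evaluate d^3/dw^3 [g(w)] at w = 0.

Divide the numerator series by the denominator series (power-series long division).
The coefficient of w^3 in the expansion is 1/16, so g′′′(0) = 3! * (1/16) = 3/8.

3/8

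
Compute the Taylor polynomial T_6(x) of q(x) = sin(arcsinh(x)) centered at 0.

x^5/6 - x^3/3 + x

Compose series: expand the inner function first, then feed it into the outer expansion.
q(0) = 0
q′(0) = 1
q′′(0) = 0
q′′′(0) = -2
q^(4)(0) = 0
q^(5)(0) = 20
q^(6)(0) = 0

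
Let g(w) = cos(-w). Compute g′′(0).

-1

The coefficient of w^2 in the expansion is -1/2, so g′′(0) = 2! * (-1/2) = -1.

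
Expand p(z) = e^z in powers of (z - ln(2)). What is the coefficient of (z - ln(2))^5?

[(z - ln(2))^0] = 2;  [(z - ln(2))^1] = 2;  [(z - ln(2))^2] = 1;  [(z - ln(2))^3] = 1/3;  [(z - ln(2))^4] = 1/12;  [(z - ln(2))^5] = 1/60.

1/60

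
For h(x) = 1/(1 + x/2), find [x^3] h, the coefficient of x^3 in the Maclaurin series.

-1/8

c_3 = h′′′(0)/3! = -1/8.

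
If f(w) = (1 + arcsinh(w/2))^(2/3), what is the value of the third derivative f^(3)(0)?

-5/108

Substitute the inner expansion into the outer series and collect powers.
The coefficient of w^3 in the expansion is -5/648, so f′′′(0) = 3! * (-5/648) = -5/108.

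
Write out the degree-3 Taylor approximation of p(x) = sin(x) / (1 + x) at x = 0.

Write out both Maclaurin series and multiply, keeping only the needed powers.
p(0) = 0
p′(0) = 1
p′′(0) = -2
p′′′(0) = 5

5*x^3/6 - x^2 + x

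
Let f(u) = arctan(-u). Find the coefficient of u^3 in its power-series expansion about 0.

f(0) = 0
f′(0) = -1
f′′(0) = 0
f′′′(0) = 2
Dividing each by k! gives the coefficients c_0, ..., c_3.

1/3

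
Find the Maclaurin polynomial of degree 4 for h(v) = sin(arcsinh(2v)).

Plug the Maclaurin series of the inner function into that of the outer and collect terms.

-8*v^3/3 + 2*v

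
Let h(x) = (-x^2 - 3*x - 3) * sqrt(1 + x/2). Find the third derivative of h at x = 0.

-69/64

Distribute the polynomial across the series and collect like powers.
The coefficient of x^3 in the expansion is -23/128, so h′′′(0) = 3! * (-23/128) = -69/64.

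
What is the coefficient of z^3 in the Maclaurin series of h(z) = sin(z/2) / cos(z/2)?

1/24

Divide the numerator series by the denominator series (power-series long division).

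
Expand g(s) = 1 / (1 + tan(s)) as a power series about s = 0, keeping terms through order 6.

Expand as Σ (-1)^k u^k with u equal to the inner function's series.
g(0) = 1
g′(0) = -1
g′′(0) = 2
g′′′(0) = -8
g^(4)(0) = 40
g^(5)(0) = -256
g^(6)(0) = 1952

122*s^6/45 - 32*s^5/15 + 5*s^4/3 - 4*s^3/3 + s^2 - s + 1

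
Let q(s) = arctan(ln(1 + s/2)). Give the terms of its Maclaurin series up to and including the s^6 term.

Compose series: expand the inner function first, then feed it into the outer expansion.
q(0) = 0
q′(0) = 1/2
q′′(0) = -1/4
q′′′(0) = 0
q^(4)(0) = 3/8
q^(5)(0) = -11/16
q^(6)(0) = -15/32

-s^6/1536 - 11*s^5/1920 + s^4/64 - s^2/8 + s/2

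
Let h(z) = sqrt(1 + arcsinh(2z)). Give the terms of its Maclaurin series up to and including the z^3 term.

Substitute the inner expansion into the outer series and collect powers.

-z^3/6 - z^2/2 + z + 1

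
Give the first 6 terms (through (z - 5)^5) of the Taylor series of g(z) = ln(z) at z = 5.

g(5) = ln(5)
g′(5) = 1/5
g′′(5) = -1/25
g′′′(5) = 2/125
g^(4)(5) = -6/625
g^(5)(5) = 24/3125
Dividing each by k! gives the coefficients c_0, ..., c_5.

(z - 5)^5/15625 - (z - 5)^4/2500 + (z - 5)^3/375 - (z - 5)^2/50 + (z - 5)/5 + ln(5)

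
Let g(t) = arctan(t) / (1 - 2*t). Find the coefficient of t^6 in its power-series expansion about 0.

Expand 1/(denominator) as a geometric series and multiply by the numerator's series.
[t^0] = 0;  [t^1] = 1;  [t^2] = 2;  [t^3] = 11/3;  [t^4] = 22/3;  [t^5] = 223/15;  [t^6] = 446/15.
So c_6 = g^(6)(0)/6! = 446/15.

446/15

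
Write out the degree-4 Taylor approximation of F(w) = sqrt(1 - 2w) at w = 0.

[w^0] = 1;  [w^1] = -1;  [w^2] = -1/2;  [w^3] = -1/2;  [w^4] = -5/8.

-5*w^4/8 - w^3/2 - w^2/2 - w + 1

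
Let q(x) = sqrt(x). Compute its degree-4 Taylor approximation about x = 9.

-5*(x - 9)^4/279936 + (x - 9)^3/3888 - (x - 9)^2/216 + (x - 9)/6 + 3

q(9) = 3
q′(9) = 1/6
q′′(9) = -1/108
q′′′(9) = 1/648
q^(4)(9) = -5/11664
The Taylor polynomial is Σ q^(k)(9)/k! · (x - 9)^k.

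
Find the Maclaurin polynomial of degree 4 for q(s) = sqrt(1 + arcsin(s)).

-31*s^4/384 + 7*s^3/48 - s^2/8 + s/2 + 1

Let u equal the inner series; expand the outer function in u and truncate.
[s^0] = 1;  [s^1] = 1/2;  [s^2] = -1/8;  [s^3] = 7/48;  [s^4] = -31/384.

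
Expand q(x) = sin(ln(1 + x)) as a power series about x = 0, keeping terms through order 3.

x^3/6 - x^2/2 + x

Substitute the inner expansion into the outer series and collect powers.
q(0) = 0
q′(0) = 1
q′′(0) = -1
q′′′(0) = 1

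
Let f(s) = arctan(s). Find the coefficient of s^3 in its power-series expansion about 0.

-1/3

[s^0] = 0;  [s^1] = 1;  [s^2] = 0;  [s^3] = -1/3.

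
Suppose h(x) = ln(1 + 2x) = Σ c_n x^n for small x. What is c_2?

-2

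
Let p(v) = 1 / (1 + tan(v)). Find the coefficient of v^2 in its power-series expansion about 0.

1

Use the geometric series for the reciprocal, then substitute.
So c_2 = p′′(0)/2! = 1.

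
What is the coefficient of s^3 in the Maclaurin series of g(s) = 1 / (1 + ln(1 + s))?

-7/3

Expand as Σ (-1)^k u^k with u equal to the inner function's series.
g(0) = 1
g′(0) = -1
g′′(0) = 3
g′′′(0) = -14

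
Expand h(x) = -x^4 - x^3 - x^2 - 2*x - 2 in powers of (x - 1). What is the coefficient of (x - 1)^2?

Differentiate repeatedly and evaluate at the center.
h(1) = -7
h′(1) = -11
h′′(1) = -20

-10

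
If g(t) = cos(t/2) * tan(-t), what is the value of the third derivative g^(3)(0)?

Take the Cauchy product of the two expansions.
The coefficient of t^3 in the expansion is -5/24, so g′′′(0) = 3! * (-5/24) = -5/4.

-5/4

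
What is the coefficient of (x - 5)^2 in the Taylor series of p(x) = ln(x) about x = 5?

Compute the successive derivatives at the expansion point and divide by k!.
[(x - 5)^0] = ln(5);  [(x - 5)^1] = 1/5;  [(x - 5)^2] = -1/50.

-1/50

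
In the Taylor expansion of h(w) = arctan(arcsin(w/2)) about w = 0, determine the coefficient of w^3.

Let u equal the inner series; expand the outer function in u and truncate.
[w^0] = 0;  [w^1] = 1/2;  [w^2] = 0;  [w^3] = -1/48.

-1/48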